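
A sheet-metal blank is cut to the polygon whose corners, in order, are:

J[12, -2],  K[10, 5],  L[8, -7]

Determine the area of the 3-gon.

19

Apply the shoelace formula: 2A = Σ (x_i·y_{i+1} − x_{i+1}·y_i), indices taken mod 3.
Σ = (80) + (-110) + (68) = 38
Area = |Σ|/2 = 19.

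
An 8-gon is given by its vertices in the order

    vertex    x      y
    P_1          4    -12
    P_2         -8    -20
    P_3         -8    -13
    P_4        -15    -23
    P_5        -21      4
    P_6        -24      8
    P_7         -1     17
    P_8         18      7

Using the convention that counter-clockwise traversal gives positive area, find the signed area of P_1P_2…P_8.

-907.5

Σ = (-176) + (-56) + (-11) + (-543) + (-72) + (-400) + (-313) + (-244) = -1815
Signed area = Σ/2 = -907.5 (negative ⇒ clockwise traversal).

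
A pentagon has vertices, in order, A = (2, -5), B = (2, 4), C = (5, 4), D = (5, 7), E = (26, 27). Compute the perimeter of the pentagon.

|AB| = √((0)² + (9)²) = √81 = 9
|BC| = √((3)² + (0)²) = √9 = 3
|CD| = √((0)² + (3)²) = √9 = 3
|DE| = √((21)² + (20)²) = √841 = 29
|EA| = √((-24)² + (-32)²) = √1600 = 40
Perimeter = 9 + 3 + 3 + 29 + 40 = 84.

84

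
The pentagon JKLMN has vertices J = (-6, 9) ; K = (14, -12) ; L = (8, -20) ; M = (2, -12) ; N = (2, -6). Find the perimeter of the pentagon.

|JK| = √((20)² + (-21)²) = √841 = 29
|KL| = √((-6)² + (-8)²) = √100 = 10
|LM| = √((-6)² + (8)²) = √100 = 10
|MN| = √((0)² + (6)²) = √36 = 6
|NJ| = √((-8)² + (15)²) = √289 = 17
Perimeter = 29 + 10 + 10 + 6 + 17 = 72.

72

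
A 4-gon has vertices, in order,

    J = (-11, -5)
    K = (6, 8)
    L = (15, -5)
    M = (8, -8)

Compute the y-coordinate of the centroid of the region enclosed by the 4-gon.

Apply Gauss's area formula. First the cross-terms c_i = x_i·y_{i+1} − x_{i+1}·y_i:
  -58, -150, -80, -128  ⇒  2A = -416, A = -208.
Then Σ (y_i + y_{i+1})·c_i = 2080, so ȳ = 2080 / (6·(-208)) = -5/3.

-5/3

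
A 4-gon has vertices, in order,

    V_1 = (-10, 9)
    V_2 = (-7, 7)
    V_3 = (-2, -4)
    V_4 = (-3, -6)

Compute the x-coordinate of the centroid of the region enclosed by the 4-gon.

-218/39

Apply the shoelace formula. First the cross-terms c_i = x_i·y_{i+1} − x_{i+1}·y_i:
  -7, 42, 0, -87  ⇒  2A = -52, A = -26.
Then Σ (x_i + x_{i+1})·c_i = 872, so x̄ = 872 / (6·(-26)) = -218/39.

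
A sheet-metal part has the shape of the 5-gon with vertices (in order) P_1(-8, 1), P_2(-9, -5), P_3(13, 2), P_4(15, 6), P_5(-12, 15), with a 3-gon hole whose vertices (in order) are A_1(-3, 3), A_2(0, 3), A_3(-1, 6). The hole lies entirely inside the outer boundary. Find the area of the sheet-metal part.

Outer boundary:
Cross-terms: 49, 47, 48, 297, 108  ⇒  Σ = 549
Area = |Σ|/2 = 274.5.
Hole:
Apply the shoelace (surveyor's) formula: 2A = Σ (x_i·y_{i+1} − x_{i+1}·y_i), indices taken mod 3.
Σ = (-9) + (3) + (15) = 9
Area = |Σ|/2 = 4.5.
Net area = 274.5 − 4.5 = 270.

270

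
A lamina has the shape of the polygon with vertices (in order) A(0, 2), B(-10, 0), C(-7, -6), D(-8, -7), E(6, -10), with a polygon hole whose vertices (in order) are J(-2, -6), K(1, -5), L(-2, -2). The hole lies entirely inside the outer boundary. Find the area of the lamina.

101.5

Outer boundary:
A→B: (0)(0) − (-10)(2) = 20
B→C: (-10)(-6) − (-7)(0) = 60
C→D: (-7)(-7) − (-8)(-6) = 1
D→E: (-8)(-10) − (6)(-7) = 122
E→A: (6)(2) − (0)(-10) = 12
Σ = 215
Area = |Σ|/2 = 107.5.
Hole:
Apply the surveyor's formula: 2A = Σ (x_i·y_{i+1} − x_{i+1}·y_i), indices taken mod 3.
J→K: (-2)(-5) − (1)(-6) = 16
K→L: (1)(-2) − (-2)(-5) = -12
L→J: (-2)(-6) − (-2)(-2) = 8
Σ = 12
Area = |Σ|/2 = 6.
Net area = 107.5 − 6 = 101.5.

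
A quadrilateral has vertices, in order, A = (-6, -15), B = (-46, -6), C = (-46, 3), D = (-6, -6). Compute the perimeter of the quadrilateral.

|AB| = √((-40)² + (9)²) = √1681 = 41
|BC| = √((0)² + (9)²) = √81 = 9
|CD| = √((40)² + (-9)²) = √1681 = 41
|DA| = √((0)² + (-9)²) = √81 = 9
Perimeter = 41 + 9 + 41 + 9 = 100.

100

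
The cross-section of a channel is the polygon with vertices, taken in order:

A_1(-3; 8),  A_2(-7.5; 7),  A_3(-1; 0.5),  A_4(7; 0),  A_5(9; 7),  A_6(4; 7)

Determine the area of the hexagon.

87.875

A_1→A_2: (-3)(7) − (-7.5)(8) = 39
A_2→A_3: (-7.5)(0.5) − (-1)(7) = 3.25
A_3→A_4: (-1)(0) − (7)(0.5) = -3.5
A_4→A_5: (7)(7) − (9)(0) = 49
A_5→A_6: (9)(7) − (4)(7) = 35
A_6→A_1: (4)(8) − (-3)(7) = 53
Σ = 175.75
Area = |Σ|/2 = 87.875.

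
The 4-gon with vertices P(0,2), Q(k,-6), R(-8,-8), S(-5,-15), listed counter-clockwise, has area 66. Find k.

-11

The doubled signed area Σ (x_i y_{i+1} − x_{i+1} y_i) is linear in k.
With k=0 it equals 22; the coefficient of k is -10 (from the two edges through Q).
So -10·k + 22 = 2·66 = 132 ⇒ k = -11.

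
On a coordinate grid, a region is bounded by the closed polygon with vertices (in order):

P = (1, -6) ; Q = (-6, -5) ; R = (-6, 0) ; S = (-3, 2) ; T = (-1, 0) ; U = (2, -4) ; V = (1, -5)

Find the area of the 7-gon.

42

Σ = (-41) + (-30) + (-12) + (2) + (4) + (-6) + (-1) = -84
Area = |Σ|/2 = 42.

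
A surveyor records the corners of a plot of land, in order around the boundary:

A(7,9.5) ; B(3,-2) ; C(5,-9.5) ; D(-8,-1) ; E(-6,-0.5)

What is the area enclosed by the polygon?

Σ = (-42.5) + (-18.5) + (-81) + (-2) + (-53.5) = -197.5
Area = |Σ|/2 = 98.75.

98.75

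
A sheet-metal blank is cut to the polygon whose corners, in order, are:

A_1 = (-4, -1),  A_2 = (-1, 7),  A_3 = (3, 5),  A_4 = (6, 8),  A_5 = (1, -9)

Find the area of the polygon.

Apply the shoelace formula: 2A = Σ (x_i·y_{i+1} − x_{i+1}·y_i), indices taken mod 5.
Σ = (-29) + (-26) + (-6) + (-62) + (-37) = -160
Area = |Σ|/2 = 80.

80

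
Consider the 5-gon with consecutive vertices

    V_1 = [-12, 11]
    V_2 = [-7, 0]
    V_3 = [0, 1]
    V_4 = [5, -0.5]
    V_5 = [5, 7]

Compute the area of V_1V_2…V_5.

120.75

Cross-terms: 77, -7, -5, 37.5, 139  ⇒  Σ = 241.5
Area = |Σ|/2 = 120.75.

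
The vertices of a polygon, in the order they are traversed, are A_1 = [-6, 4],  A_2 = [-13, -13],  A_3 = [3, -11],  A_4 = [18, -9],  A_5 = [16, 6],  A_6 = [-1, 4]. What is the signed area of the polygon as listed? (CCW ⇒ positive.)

A_1→A_2: (-6)(-13) − (-13)(4) = 130
A_2→A_3: (-13)(-11) − (3)(-13) = 182
A_3→A_4: (3)(-9) − (18)(-11) = 171
A_4→A_5: (18)(6) − (16)(-9) = 252
A_5→A_6: (16)(4) − (-1)(6) = 70
A_6→A_1: (-1)(4) − (-6)(4) = 20
Σ = 825
Signed area = Σ/2 = 412.5 (positive ⇒ counter-clockwise traversal).

412.5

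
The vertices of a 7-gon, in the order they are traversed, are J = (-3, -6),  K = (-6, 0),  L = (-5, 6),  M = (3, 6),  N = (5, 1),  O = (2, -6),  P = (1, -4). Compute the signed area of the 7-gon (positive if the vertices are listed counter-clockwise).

-99.5

Apply Gauss's area formula: 2A = Σ (x_i·y_{i+1} − x_{i+1}·y_i), indices taken mod 7.
Cross-terms: -36, -36, -48, -27, -32, -2, -18  ⇒  Σ = -199
Signed area = Σ/2 = -99.5 (negative ⇒ clockwise traversal).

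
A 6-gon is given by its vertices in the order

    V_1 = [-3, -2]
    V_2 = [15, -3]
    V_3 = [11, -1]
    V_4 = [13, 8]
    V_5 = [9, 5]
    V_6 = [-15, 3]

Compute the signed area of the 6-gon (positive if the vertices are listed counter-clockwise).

Σ = (39) + (18) + (101) + (-7) + (102) + (39) = 292
Signed area = Σ/2 = 146 (positive ⇒ counter-clockwise traversal).

146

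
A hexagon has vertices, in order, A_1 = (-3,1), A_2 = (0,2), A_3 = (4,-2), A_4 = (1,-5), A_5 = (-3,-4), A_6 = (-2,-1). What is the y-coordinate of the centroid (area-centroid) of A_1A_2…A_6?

-304/183

Apply the shoelace (surveyor's) formula. First the cross-terms c_i = x_i·y_{i+1} − x_{i+1}·y_i:
  -6, -8, -18, -19, -5, -5  ⇒  2A = -61, A = -30.5.
Then Σ (y_i + y_{i+1})·c_i = 304, so ȳ = 304 / (6·(-30.5)) = -304/183.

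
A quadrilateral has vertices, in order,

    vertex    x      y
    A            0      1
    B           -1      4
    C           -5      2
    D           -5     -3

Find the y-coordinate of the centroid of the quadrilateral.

98/117

Apply Gauss's area formula. First the cross-terms c_i = x_i·y_{i+1} − x_{i+1}·y_i:
  1, 18, 25, -5  ⇒  2A = 39, A = 19.5.
Then Σ (y_i + y_{i+1})·c_i = 98, so ȳ = 98 / (6·19.5) = 98/117.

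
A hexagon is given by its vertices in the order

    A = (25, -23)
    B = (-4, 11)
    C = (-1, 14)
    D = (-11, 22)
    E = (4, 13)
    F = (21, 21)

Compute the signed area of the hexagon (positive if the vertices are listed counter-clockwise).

-579

Apply the surveyor's formula: 2A = Σ (x_i·y_{i+1} − x_{i+1}·y_i), indices taken mod 6.
Σ = (183) + (-45) + (132) + (-231) + (-189) + (-1008) = -1158
Signed area = Σ/2 = -579 (negative ⇒ clockwise traversal).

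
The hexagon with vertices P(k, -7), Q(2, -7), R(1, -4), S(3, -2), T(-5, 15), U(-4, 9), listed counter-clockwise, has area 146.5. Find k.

-12

The doubled signed area Σ (x_i y_{i+1} − x_{i+1} y_i) is linear in k.
With k=0 it equals 101; the coefficient of k is -16 (from the two edges through P).
So -16·k + 101 = 2·146.5 = 293 ⇒ k = -12.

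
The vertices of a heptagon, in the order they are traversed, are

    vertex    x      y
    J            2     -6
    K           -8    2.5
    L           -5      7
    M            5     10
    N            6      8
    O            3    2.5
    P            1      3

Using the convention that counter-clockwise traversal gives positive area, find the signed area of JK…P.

Apply the shoelace formula: 2A = Σ (x_i·y_{i+1} − x_{i+1}·y_i), indices taken mod 7.
J→K: (2)(2.5) − (-8)(-6) = -43
K→L: (-8)(7) − (-5)(2.5) = -43.5
L→M: (-5)(10) − (5)(7) = -85
M→N: (5)(8) − (6)(10) = -20
N→O: (6)(2.5) − (3)(8) = -9
O→P: (3)(3) − (1)(2.5) = 6.5
P→J: (1)(-6) − (2)(3) = -12
Σ = -206
Signed area = Σ/2 = -103 (negative ⇒ clockwise traversal).

-103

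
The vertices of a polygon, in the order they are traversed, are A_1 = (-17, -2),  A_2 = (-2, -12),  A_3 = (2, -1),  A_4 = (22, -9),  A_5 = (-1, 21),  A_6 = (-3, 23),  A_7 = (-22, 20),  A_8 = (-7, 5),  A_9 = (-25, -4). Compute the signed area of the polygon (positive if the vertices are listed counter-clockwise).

667

Apply Gauss's area formula: 2A = Σ (x_i·y_{i+1} − x_{i+1}·y_i), indices taken mod 9.
Σ = (200) + (26) + (4) + (453) + (40) + (446) + (30) + (153) + (-18) = 1334
Signed area = Σ/2 = 667 (positive ⇒ counter-clockwise traversal).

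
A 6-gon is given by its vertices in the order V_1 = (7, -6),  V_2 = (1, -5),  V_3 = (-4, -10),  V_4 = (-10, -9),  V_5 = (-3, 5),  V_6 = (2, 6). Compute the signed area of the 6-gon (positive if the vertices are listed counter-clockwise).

V_1→V_2: (7)(-5) − (1)(-6) = -29
V_2→V_3: (1)(-10) − (-4)(-5) = -30
V_3→V_4: (-4)(-9) − (-10)(-10) = -64
V_4→V_5: (-10)(5) − (-3)(-9) = -77
V_5→V_6: (-3)(6) − (2)(5) = -28
V_6→V_1: (2)(-6) − (7)(6) = -54
Σ = -282
Signed area = Σ/2 = -141 (negative ⇒ clockwise traversal).

-141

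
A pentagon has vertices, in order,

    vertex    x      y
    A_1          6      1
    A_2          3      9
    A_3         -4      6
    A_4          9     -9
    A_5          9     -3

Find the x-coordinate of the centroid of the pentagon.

47/14

Apply the shoelace formula. First the cross-terms c_i = x_i·y_{i+1} − x_{i+1}·y_i:
  51, 54, -18, 54, 27  ⇒  2A = 168, A = 84.
Then Σ (x_i + x_{i+1})·c_i = 1692, so x̄ = 1692 / (6·84) = 47/14.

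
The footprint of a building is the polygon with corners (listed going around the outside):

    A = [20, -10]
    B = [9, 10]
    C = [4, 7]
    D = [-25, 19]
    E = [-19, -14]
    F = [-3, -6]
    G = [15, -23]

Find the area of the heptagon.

A→B: (20)(10) − (9)(-10) = 290
B→C: (9)(7) − (4)(10) = 23
C→D: (4)(19) − (-25)(7) = 251
D→E: (-25)(-14) − (-19)(19) = 711
E→F: (-19)(-6) − (-3)(-14) = 72
F→G: (-3)(-23) − (15)(-6) = 159
G→A: (15)(-10) − (20)(-23) = 310
Σ = 1816
Area = |Σ|/2 = 908.

908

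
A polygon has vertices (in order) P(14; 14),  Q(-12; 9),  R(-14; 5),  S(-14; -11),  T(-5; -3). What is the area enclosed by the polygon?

271.5

P→Q: (14)(9) − (-12)(14) = 294
Q→R: (-12)(5) − (-14)(9) = 66
R→S: (-14)(-11) − (-14)(5) = 224
S→T: (-14)(-3) − (-5)(-11) = -13
T→P: (-5)(14) − (14)(-3) = -28
Σ = 543
Area = |Σ|/2 = 271.5.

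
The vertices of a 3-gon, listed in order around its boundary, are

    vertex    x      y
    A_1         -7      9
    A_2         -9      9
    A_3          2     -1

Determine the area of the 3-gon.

Σ = (18) + (-9) + (11) = 20
Area = |Σ|/2 = 10.

10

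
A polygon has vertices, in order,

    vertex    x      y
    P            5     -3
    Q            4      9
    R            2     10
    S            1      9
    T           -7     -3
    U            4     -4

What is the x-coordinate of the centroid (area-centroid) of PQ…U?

29/65

Apply the shoelace formula. First the cross-terms c_i = x_i·y_{i+1} − x_{i+1}·y_i:
  57, 22, 8, 60, 40, 8  ⇒  2A = 195, A = 97.5.
Then Σ (x_i + x_{i+1})·c_i = 261, so x̄ = 261 / (6·97.5) = 29/65.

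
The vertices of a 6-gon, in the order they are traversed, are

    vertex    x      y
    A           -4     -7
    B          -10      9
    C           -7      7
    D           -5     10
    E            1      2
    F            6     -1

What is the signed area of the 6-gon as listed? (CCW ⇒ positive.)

-113.5

A→B: (-4)(9) − (-10)(-7) = -106
B→C: (-10)(7) − (-7)(9) = -7
C→D: (-7)(10) − (-5)(7) = -35
D→E: (-5)(2) − (1)(10) = -20
E→F: (1)(-1) − (6)(2) = -13
F→A: (6)(-7) − (-4)(-1) = -46
Σ = -227
Signed area = Σ/2 = -113.5 (negative ⇒ clockwise traversal).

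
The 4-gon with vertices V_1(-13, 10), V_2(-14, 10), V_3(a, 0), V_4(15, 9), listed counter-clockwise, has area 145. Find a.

The doubled signed area Σ (x_i y_{i+1} − x_{i+1} y_i) is linear in a.
With a=0 it equals 277; the coefficient of a is -1 (from the two edges through V_3).
So -1·a + 277 = 2·145 = 290 ⇒ a = -13.

-13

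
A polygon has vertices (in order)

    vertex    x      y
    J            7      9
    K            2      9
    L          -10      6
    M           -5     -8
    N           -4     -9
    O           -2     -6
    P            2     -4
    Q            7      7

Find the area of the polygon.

Apply the shoelace formula: 2A = Σ (x_i·y_{i+1} − x_{i+1}·y_i), indices taken mod 8.
Σ = (45) + (102) + (110) + (13) + (6) + (20) + (42) + (14) = 352
Area = |Σ|/2 = 176.

176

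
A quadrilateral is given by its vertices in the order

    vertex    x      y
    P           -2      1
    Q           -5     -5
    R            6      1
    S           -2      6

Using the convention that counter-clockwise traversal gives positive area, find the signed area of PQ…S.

44

Cross-terms: 15, 25, 38, 10  ⇒  Σ = 88
Signed area = Σ/2 = 44 (positive ⇒ counter-clockwise traversal).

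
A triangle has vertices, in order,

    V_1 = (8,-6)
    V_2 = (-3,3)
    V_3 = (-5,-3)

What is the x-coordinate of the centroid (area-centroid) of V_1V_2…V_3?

Apply the surveyor's formula. First the cross-terms c_i = x_i·y_{i+1} − x_{i+1}·y_i:
  6, 24, 54  ⇒  2A = 84, A = 42.
Then Σ (x_i + x_{i+1})·c_i = 0, so x̄ = 0 / (6·42) = 0.

0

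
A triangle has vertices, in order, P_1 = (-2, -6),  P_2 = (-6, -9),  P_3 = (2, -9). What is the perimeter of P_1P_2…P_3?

|P_1P_2| = √((-4)² + (-3)²) = √25 = 5
|P_2P_3| = √((8)² + (0)²) = √64 = 8
|P_3P_1| = √((-4)² + (3)²) = √25 = 5
Perimeter = 5 + 8 + 5 = 18.

18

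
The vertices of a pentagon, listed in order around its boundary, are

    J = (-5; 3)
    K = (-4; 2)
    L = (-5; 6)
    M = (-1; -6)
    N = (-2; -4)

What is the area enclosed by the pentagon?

Σ = (2) + (-14) + (36) + (-8) + (-26) = -10
Area = |Σ|/2 = 5.

5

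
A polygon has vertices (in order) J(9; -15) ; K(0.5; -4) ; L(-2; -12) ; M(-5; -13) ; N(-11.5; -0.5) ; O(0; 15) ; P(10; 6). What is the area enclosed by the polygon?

Σ = (-28.5) + (-14) + (-34) + (-147) + (-172.5) + (-150) + (-204) = -750
Area = |Σ|/2 = 375.

375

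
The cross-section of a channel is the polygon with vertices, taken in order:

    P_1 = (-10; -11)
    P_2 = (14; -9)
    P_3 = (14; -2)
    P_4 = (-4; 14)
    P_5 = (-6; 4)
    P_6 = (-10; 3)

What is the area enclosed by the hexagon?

380

P_1→P_2: (-10)(-9) − (14)(-11) = 244
P_2→P_3: (14)(-2) − (14)(-9) = 98
P_3→P_4: (14)(14) − (-4)(-2) = 188
P_4→P_5: (-4)(4) − (-6)(14) = 68
P_5→P_6: (-6)(3) − (-10)(4) = 22
P_6→P_1: (-10)(-11) − (-10)(3) = 140
Σ = 760
Area = |Σ|/2 = 380.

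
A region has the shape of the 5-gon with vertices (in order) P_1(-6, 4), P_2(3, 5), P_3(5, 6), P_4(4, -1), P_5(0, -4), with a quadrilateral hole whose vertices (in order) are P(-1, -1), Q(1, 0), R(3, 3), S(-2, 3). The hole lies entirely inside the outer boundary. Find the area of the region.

47

Outer boundary:
Apply the shoelace formula: 2A = Σ (x_i·y_{i+1} − x_{i+1}·y_i), indices taken mod 5.
Σ = (-42) + (-7) + (-29) + (-16) + (-24) = -118
Area = |Σ|/2 = 59.
Hole:
Apply the shoelace formula: 2A = Σ (x_i·y_{i+1} − x_{i+1}·y_i), indices taken mod 4.
Σ = (1) + (3) + (15) + (5) = 24
Area = |Σ|/2 = 12.
Net area = 59 − 12 = 47.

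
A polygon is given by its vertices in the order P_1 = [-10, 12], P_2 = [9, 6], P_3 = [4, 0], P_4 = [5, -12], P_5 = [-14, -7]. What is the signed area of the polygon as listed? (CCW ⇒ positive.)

-340.5

Apply the shoelace (surveyor's) formula: 2A = Σ (x_i·y_{i+1} − x_{i+1}·y_i), indices taken mod 5.
P_1→P_2: (-10)(6) − (9)(12) = -168
P_2→P_3: (9)(0) − (4)(6) = -24
P_3→P_4: (4)(-12) − (5)(0) = -48
P_4→P_5: (5)(-7) − (-14)(-12) = -203
P_5→P_1: (-14)(12) − (-10)(-7) = -238
Σ = -681
Signed area = Σ/2 = -340.5 (negative ⇒ clockwise traversal).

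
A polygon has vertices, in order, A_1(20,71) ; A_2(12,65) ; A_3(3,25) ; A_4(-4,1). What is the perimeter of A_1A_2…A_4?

150

|A_1A_2| = √((-8)² + (-6)²) = √100 = 10
|A_2A_3| = √((-9)² + (-40)²) = √1681 = 41
|A_3A_4| = √((-7)² + (-24)²) = √625 = 25
|A_4A_1| = √((24)² + (70)²) = √5476 = 74
Perimeter = 10 + 41 + 25 + 74 = 150.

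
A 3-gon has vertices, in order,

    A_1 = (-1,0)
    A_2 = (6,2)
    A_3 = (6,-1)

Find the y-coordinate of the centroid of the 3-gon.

Apply the shoelace (surveyor's) formula. First the cross-terms c_i = x_i·y_{i+1} − x_{i+1}·y_i:
  -2, -18, -1  ⇒  2A = -21, A = -10.5.
Then Σ (y_i + y_{i+1})·c_i = -21, so ȳ = -21 / (6·(-10.5)) = 1/3.

1/3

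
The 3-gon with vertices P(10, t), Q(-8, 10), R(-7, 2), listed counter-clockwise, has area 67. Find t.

Write out the shoelace sum; only the two edges meeting at P involve t:
2·Area = [((-7)·t − 10·2) + (10·10 − (-8)·t)] + 54
       = 1·t + 134 = 134
⇒ t = 0.

0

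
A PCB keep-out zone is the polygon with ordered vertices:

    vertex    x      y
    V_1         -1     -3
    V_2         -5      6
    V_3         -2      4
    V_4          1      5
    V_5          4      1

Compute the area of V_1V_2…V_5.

36.5

Σ = (-21) + (-8) + (-14) + (-19) + (-11) = -73
Area = |Σ|/2 = 36.5.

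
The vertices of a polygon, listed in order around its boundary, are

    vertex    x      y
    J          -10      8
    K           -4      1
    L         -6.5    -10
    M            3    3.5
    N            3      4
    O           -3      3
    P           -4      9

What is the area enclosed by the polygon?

70.625

Cross-terms: 22, 46.5, 7.25, 1.5, 21, -15, 58  ⇒  Σ = 141.25
Area = |Σ|/2 = 70.625.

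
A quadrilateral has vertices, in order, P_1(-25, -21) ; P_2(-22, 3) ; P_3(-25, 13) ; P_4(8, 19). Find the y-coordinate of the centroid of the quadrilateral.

4.2

Apply the shoelace (surveyor's) formula. First the cross-terms c_i = x_i·y_{i+1} − x_{i+1}·y_i:
  -537, -211, -579, 307  ⇒  2A = -1020, A = -510.
Then Σ (y_i + y_{i+1})·c_i = -12852, so ȳ = -12852 / (6·(-510)) = 4.2.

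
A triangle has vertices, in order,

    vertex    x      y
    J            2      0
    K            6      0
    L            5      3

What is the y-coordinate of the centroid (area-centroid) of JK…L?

1

Apply the surveyor's formula. First the cross-terms c_i = x_i·y_{i+1} − x_{i+1}·y_i:
  0, 18, -6  ⇒  2A = 12, A = 6.
Then Σ (y_i + y_{i+1})·c_i = 36, so ȳ = 36 / (6·6) = 1.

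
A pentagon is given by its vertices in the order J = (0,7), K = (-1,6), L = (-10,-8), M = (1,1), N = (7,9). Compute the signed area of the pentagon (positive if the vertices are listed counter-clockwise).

62

Cross-terms: 7, 68, -2, 2, 49  ⇒  Σ = 124
Signed area = Σ/2 = 62 (positive ⇒ counter-clockwise traversal).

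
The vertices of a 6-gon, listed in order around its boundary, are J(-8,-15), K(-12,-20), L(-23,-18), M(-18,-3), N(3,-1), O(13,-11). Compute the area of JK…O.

397.5

Apply Gauss's area formula: 2A = Σ (x_i·y_{i+1} − x_{i+1}·y_i), indices taken mod 6.
Cross-terms: -20, -244, -255, 27, -20, -283  ⇒  Σ = -795
Area = |Σ|/2 = 397.5.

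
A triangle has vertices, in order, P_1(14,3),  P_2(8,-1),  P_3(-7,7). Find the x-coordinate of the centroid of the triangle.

Apply Gauss's area formula. First the cross-terms c_i = x_i·y_{i+1} − x_{i+1}·y_i:
  -38, 49, -119  ⇒  2A = -108, A = -54.
Then Σ (x_i + x_{i+1})·c_i = -1620, so x̄ = -1620 / (6·(-54)) = 5.

5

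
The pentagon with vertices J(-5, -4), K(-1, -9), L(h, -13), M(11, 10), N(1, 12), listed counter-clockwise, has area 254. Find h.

7

Write out the shoelace sum; only the two edges meeting at L involve h:
2·Area = [((-1)·(-13) − h·(-9)) + (h·10 − 11·(-13))] + 219
       = 19·h + 375 = 508
⇒ h = 7.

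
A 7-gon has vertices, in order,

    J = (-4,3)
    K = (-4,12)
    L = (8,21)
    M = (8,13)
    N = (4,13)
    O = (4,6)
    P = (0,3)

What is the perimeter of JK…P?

|JK| = √((0)² + (9)²) = √81 = 9
|KL| = √((12)² + (9)²) = √225 = 15
|LM| = √((0)² + (-8)²) = √64 = 8
|MN| = √((-4)² + (0)²) = √16 = 4
|NO| = √((0)² + (-7)²) = √49 = 7
|OP| = √((-4)² + (-3)²) = √25 = 5
|PJ| = √((-4)² + (0)²) = √16 = 4
Perimeter = 9 + 15 + 8 + 4 + 7 + 5 + 4 = 52.

52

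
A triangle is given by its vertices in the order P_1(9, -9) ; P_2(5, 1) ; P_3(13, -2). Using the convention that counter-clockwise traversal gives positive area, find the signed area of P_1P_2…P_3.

-34

Apply the surveyor's formula: 2A = Σ (x_i·y_{i+1} − x_{i+1}·y_i), indices taken mod 3.
P_1→P_2: (9)(1) − (5)(-9) = 54
P_2→P_3: (5)(-2) − (13)(1) = -23
P_3→P_1: (13)(-9) − (9)(-2) = -99
Σ = -68
Signed area = Σ/2 = -34 (negative ⇒ clockwise traversal).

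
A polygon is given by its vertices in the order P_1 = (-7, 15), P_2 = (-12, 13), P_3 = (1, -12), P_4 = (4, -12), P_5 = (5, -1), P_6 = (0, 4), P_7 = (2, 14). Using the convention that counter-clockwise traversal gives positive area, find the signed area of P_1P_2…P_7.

Apply the shoelace formula: 2A = Σ (x_i·y_{i+1} − x_{i+1}·y_i), indices taken mod 7.
Σ = (89) + (131) + (36) + (56) + (20) + (-8) + (128) = 452
Signed area = Σ/2 = 226 (positive ⇒ counter-clockwise traversal).

226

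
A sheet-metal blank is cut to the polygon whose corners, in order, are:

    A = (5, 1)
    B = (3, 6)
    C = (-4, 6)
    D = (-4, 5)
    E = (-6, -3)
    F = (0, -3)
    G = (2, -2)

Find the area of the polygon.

75.5

Σ = (27) + (42) + (4) + (42) + (18) + (6) + (12) = 151
Area = |Σ|/2 = 75.5.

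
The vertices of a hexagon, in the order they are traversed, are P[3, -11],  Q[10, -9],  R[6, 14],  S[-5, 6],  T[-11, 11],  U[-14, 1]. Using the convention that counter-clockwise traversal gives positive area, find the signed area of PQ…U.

344

Apply the surveyor's formula: 2A = Σ (x_i·y_{i+1} − x_{i+1}·y_i), indices taken mod 6.
Σ = (83) + (194) + (106) + (11) + (143) + (151) = 688
Signed area = Σ/2 = 344 (positive ⇒ counter-clockwise traversal).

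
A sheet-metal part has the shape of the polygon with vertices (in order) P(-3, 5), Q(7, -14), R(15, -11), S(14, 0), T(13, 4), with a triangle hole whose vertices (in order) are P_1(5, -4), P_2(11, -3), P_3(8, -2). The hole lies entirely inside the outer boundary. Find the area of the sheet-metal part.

209

Outer boundary:
Apply the surveyor's formula: 2A = Σ (x_i·y_{i+1} − x_{i+1}·y_i), indices taken mod 5.
Cross-terms: 7, 133, 154, 56, 77  ⇒  Σ = 427
Area = |Σ|/2 = 213.5.
Hole:
Apply Gauss's area formula: 2A = Σ (x_i·y_{i+1} − x_{i+1}·y_i), indices taken mod 3.
Cross-terms: 29, 2, -22  ⇒  Σ = 9
Area = |Σ|/2 = 4.5.
Net area = 213.5 − 4.5 = 209.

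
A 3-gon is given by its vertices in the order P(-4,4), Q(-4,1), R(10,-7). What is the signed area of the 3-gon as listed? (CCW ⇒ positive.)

Apply the shoelace (surveyor's) formula: 2A = Σ (x_i·y_{i+1} − x_{i+1}·y_i), indices taken mod 3.
Σ = (12) + (18) + (12) = 42
Signed area = Σ/2 = 21 (positive ⇒ counter-clockwise traversal).

21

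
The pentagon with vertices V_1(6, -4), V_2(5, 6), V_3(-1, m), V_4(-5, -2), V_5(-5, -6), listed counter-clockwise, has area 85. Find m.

Write out the shoelace sum; only the two edges meeting at V_3 involve m:
2·Area = [(5·m − (-1)·6) + ((-1)·(-2) − (-5)·m)] + 132
       = 10·m + 140 = 170
⇒ m = 3.

3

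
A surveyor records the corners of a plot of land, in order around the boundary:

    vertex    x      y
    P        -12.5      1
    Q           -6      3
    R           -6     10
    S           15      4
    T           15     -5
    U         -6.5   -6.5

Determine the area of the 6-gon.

300.125

Apply the surveyor's formula: 2A = Σ (x_i·y_{i+1} − x_{i+1}·y_i), indices taken mod 6.
Cross-terms: -31.5, -42, -174, -135, -130, -87.75  ⇒  Σ = -600.25
Area = |Σ|/2 = 300.125.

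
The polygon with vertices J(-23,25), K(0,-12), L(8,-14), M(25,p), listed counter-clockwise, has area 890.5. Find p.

The doubled signed area Σ (x_i y_{i+1} − x_{i+1} y_i) is linear in p.
With p=0 it equals 1347; the coefficient of p is 31 (from the two edges through M).
So 31·p + 1347 = 2·890.5 = 1781 ⇒ p = 14.

14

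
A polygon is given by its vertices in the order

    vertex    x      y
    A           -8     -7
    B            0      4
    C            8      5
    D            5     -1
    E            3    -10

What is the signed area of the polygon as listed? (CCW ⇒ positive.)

Apply the shoelace formula: 2A = Σ (x_i·y_{i+1} − x_{i+1}·y_i), indices taken mod 5.
A→B: (-8)(4) − (0)(-7) = -32
B→C: (0)(5) − (8)(4) = -32
C→D: (8)(-1) − (5)(5) = -33
D→E: (5)(-10) − (3)(-1) = -47
E→A: (3)(-7) − (-8)(-10) = -101
Σ = -245
Signed area = Σ/2 = -122.5 (negative ⇒ clockwise traversal).

-122.5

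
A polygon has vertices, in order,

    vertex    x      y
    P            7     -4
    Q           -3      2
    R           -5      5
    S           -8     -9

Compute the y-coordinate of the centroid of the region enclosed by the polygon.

-538/177

Apply Gauss's area formula. First the cross-terms c_i = x_i·y_{i+1} − x_{i+1}·y_i:
  2, -5, 85, 95  ⇒  2A = 177, A = 88.5.
Then Σ (y_i + y_{i+1})·c_i = -1614, so ȳ = -1614 / (6·88.5) = -538/177.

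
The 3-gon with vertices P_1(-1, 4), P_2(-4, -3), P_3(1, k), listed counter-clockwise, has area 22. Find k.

Write out the shoelace sum; only the two edges meeting at P_3 involve k:
2·Area = [((-4)·k − 1·(-3)) + (1·4 − (-1)·k)] + 19
       = -3·k + 26 = 44
⇒ k = -6.

-6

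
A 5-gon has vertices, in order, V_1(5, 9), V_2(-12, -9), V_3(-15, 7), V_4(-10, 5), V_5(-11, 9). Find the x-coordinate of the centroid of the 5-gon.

Apply the surveyor's formula. First the cross-terms c_i = x_i·y_{i+1} − x_{i+1}·y_i:
  63, -219, -5, -35, -144  ⇒  2A = -340, A = -170.
Then Σ (x_i + x_{i+1})·c_i = 7196, so x̄ = 7196 / (6·(-170)) = -1799/255.

-1799/255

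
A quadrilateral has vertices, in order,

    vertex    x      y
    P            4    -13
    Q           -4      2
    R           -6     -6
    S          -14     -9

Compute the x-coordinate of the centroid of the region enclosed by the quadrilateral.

Apply the surveyor's formula. First the cross-terms c_i = x_i·y_{i+1} − x_{i+1}·y_i:
  -44, 36, -30, 218  ⇒  2A = 180, A = 90.
Then Σ (x_i + x_{i+1})·c_i = -1940, so x̄ = -1940 / (6·90) = -97/27.

-97/27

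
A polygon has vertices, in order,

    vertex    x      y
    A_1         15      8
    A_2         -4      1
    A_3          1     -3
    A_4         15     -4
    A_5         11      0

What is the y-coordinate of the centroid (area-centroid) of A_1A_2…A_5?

Apply Gauss's area formula. First the cross-terms c_i = x_i·y_{i+1} − x_{i+1}·y_i:
  47, 11, 41, 44, 88  ⇒  2A = 231, A = 115.5.
Then Σ (y_i + y_{i+1})·c_i = 642, so ȳ = 642 / (6·115.5) = 214/231.

214/231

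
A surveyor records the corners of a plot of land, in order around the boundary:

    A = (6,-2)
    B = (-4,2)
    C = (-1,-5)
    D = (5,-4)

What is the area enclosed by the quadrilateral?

Cross-terms: 4, 22, 29, 14  ⇒  Σ = 69
Area = |Σ|/2 = 34.5.

34.5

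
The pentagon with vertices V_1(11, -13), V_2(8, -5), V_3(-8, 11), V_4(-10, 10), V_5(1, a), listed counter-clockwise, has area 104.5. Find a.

The doubled signed area Σ (x_i y_{i+1} − x_{i+1} y_i) is linear in a.
With a=0 it equals 104; the coefficient of a is -21 (from the two edges through V_5).
So -21·a + 104 = 2·104.5 = 209 ⇒ a = -5.

-5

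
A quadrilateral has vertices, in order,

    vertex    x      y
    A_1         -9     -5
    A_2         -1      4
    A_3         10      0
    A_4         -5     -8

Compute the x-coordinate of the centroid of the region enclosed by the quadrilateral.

-77/156

Apply Gauss's area formula. First the cross-terms c_i = x_i·y_{i+1} − x_{i+1}·y_i:
  -41, -40, -80, -47  ⇒  2A = -208, A = -104.
Then Σ (x_i + x_{i+1})·c_i = 308, so x̄ = 308 / (6·(-104)) = -77/156.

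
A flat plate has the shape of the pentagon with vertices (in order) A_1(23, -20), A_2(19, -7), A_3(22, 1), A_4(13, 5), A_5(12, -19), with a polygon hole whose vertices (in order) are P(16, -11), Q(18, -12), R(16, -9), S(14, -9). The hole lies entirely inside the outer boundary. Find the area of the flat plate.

Outer boundary:
Cross-terms: 219, 173, 97, -307, 197  ⇒  Σ = 379
Area = |Σ|/2 = 189.5.
Hole:
Apply the shoelace formula: 2A = Σ (x_i·y_{i+1} − x_{i+1}·y_i), indices taken mod 4.
Σ = (6) + (30) + (-18) + (-10) = 8
Area = |Σ|/2 = 4.
Net area = 189.5 − 4 = 185.5.

185.5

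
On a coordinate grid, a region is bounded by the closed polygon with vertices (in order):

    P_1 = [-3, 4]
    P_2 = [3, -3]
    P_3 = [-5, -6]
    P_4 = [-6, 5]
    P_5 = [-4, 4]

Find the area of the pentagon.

52.5

P_1→P_2: (-3)(-3) − (3)(4) = -3
P_2→P_3: (3)(-6) − (-5)(-3) = -33
P_3→P_4: (-5)(5) − (-6)(-6) = -61
P_4→P_5: (-6)(4) − (-4)(5) = -4
P_5→P_1: (-4)(4) − (-3)(4) = -4
Σ = -105
Area = |Σ|/2 = 52.5.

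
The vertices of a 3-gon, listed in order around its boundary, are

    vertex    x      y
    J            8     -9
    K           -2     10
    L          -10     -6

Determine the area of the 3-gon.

Cross-terms: 62, 112, 138  ⇒  Σ = 312
Area = |Σ|/2 = 156.

156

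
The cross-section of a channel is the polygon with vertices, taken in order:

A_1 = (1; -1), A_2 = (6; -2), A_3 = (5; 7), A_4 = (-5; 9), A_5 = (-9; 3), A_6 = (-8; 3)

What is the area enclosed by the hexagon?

Apply the shoelace formula: 2A = Σ (x_i·y_{i+1} − x_{i+1}·y_i), indices taken mod 6.
Σ = (4) + (52) + (80) + (66) + (-3) + (5) = 204
Area = |Σ|/2 = 102.

102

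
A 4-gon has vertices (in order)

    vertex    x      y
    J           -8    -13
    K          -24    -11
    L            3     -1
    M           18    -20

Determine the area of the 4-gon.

301.5

Σ = (-224) + (57) + (-42) + (-394) = -603
Area = |Σ|/2 = 301.5.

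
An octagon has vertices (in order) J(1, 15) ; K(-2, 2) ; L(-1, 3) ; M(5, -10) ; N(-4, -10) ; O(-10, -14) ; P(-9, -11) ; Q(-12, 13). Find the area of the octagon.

Σ = (32) + (-4) + (-5) + (-90) + (-44) + (-16) + (-249) + (-193) = -569
Area = |Σ|/2 = 284.5.

284.5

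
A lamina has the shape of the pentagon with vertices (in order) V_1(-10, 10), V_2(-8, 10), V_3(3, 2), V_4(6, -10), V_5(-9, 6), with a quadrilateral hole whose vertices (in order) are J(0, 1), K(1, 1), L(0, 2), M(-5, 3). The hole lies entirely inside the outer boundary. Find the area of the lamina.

93

Outer boundary:
V_1→V_2: (-10)(10) − (-8)(10) = -20
V_2→V_3: (-8)(2) − (3)(10) = -46
V_3→V_4: (3)(-10) − (6)(2) = -42
V_4→V_5: (6)(6) − (-9)(-10) = -54
V_5→V_1: (-9)(10) − (-10)(6) = -30
Σ = -192
Area = |Σ|/2 = 96.
Hole:
Apply the surveyor's formula: 2A = Σ (x_i·y_{i+1} − x_{i+1}·y_i), indices taken mod 4.
Σ = (-1) + (2) + (10) + (-5) = 6
Area = |Σ|/2 = 3.
Net area = 96 − 3 = 93.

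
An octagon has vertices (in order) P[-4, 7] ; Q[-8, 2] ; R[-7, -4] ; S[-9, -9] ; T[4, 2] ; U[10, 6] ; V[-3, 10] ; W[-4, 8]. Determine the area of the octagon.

Apply the surveyor's formula: 2A = Σ (x_i·y_{i+1} − x_{i+1}·y_i), indices taken mod 8.
Σ = (48) + (46) + (27) + (18) + (4) + (118) + (16) + (4) = 281
Area = |Σ|/2 = 140.5.

140.5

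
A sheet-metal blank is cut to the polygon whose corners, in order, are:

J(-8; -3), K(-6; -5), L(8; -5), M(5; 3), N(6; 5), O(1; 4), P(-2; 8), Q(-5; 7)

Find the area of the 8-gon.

Σ = (22) + (70) + (49) + (7) + (19) + (16) + (26) + (71) = 280
Area = |Σ|/2 = 140.

140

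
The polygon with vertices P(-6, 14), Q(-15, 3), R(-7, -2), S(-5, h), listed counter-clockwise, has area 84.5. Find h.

-6

The doubled signed area Σ (x_i y_{i+1} − x_{i+1} y_i) is linear in h.
With h=0 it equals 163; the coefficient of h is -1 (from the two edges through S).
So -1·h + 163 = 2·84.5 = 169 ⇒ h = -6.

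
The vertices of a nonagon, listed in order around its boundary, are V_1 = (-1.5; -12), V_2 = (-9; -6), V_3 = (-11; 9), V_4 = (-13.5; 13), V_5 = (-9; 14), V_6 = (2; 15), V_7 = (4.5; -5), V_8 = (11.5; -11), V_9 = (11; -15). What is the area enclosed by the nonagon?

Apply the shoelace formula: 2A = Σ (x_i·y_{i+1} − x_{i+1}·y_i), indices taken mod 9.
Σ = (-99) + (-147) + (-21.5) + (-72) + (-163) + (-77.5) + (8) + (-51.5) + (-154.5) = -778
Area = |Σ|/2 = 389.

389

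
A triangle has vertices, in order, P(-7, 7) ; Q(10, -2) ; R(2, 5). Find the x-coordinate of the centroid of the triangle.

Apply the shoelace (surveyor's) formula. First the cross-terms c_i = x_i·y_{i+1} − x_{i+1}·y_i:
  -56, 54, 49  ⇒  2A = 47, A = 23.5.
Then Σ (x_i + x_{i+1})·c_i = 235, so x̄ = 235 / (6·23.5) = 5/3.

5/3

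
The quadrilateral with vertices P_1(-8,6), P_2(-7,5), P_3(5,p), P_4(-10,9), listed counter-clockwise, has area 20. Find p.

2

The doubled signed area Σ (x_i y_{i+1} − x_{i+1} y_i) is linear in p.
With p=0 it equals 34; the coefficient of p is 3 (from the two edges through P_3).
So 3·p + 34 = 2·20 = 40 ⇒ p = 2.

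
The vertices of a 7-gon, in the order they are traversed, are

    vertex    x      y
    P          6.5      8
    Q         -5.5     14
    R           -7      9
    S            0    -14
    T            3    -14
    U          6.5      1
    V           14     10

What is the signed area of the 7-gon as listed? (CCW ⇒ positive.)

Apply the shoelace (surveyor's) formula: 2A = Σ (x_i·y_{i+1} − x_{i+1}·y_i), indices taken mod 7.
Cross-terms: 135, 48.5, 98, 42, 94, 51, 47  ⇒  Σ = 515.5
Signed area = Σ/2 = 257.75 (positive ⇒ counter-clockwise traversal).

257.75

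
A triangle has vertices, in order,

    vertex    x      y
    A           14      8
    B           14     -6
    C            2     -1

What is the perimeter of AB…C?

42

|AB| = √((0)² + (-14)²) = √196 = 14
|BC| = √((-12)² + (5)²) = √169 = 13
|CA| = √((12)² + (9)²) = √225 = 15
Perimeter = 14 + 13 + 15 = 42.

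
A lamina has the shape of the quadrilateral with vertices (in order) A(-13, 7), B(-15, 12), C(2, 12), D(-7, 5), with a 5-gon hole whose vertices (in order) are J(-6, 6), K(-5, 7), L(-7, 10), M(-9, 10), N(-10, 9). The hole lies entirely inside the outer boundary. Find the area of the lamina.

Outer boundary:
Apply the surveyor's formula: 2A = Σ (x_i·y_{i+1} − x_{i+1}·y_i), indices taken mod 4.
Σ = (-51) + (-204) + (94) + (16) = -145
Area = |Σ|/2 = 72.5.
Hole:
Apply Gauss's area formula: 2A = Σ (x_i·y_{i+1} − x_{i+1}·y_i), indices taken mod 5.
Cross-terms: -12, -1, 20, 19, -6  ⇒  Σ = 20
Area = |Σ|/2 = 10.
Net area = 72.5 − 10 = 62.5.

62.5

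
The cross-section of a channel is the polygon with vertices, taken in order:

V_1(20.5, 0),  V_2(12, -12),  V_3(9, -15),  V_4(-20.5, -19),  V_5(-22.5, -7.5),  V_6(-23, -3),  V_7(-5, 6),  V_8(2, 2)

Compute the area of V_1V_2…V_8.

695.625

Σ = (-246) + (-72) + (-478.5) + (-273.75) + (-105) + (-153) + (-22) + (-41) = -1391.25
Area = |Σ|/2 = 695.625.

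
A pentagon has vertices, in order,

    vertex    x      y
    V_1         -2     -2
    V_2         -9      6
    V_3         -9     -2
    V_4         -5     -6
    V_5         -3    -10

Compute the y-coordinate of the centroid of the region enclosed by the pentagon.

Apply Gauss's area formula. First the cross-terms c_i = x_i·y_{i+1} − x_{i+1}·y_i:
  -30, 72, 44, 32, -14  ⇒  2A = 104, A = 52.
Then Σ (y_i + y_{i+1})·c_i = -528, so ȳ = -528 / (6·52) = -22/13.

-22/13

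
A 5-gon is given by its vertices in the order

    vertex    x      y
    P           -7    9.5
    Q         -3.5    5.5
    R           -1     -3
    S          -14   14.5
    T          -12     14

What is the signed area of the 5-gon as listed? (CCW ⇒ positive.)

-41.875

Σ = (-5.25) + (16) + (-56.5) + (-22) + (-16) = -83.75
Signed area = Σ/2 = -41.875 (negative ⇒ clockwise traversal).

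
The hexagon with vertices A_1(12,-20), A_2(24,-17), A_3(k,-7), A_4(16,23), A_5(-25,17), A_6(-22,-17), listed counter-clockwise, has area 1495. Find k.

12

Write out the shoelace sum; only the two edges meeting at A_3 involve k:
2·Area = [(24·(-7) − k·(-17)) + (k·23 − 16·(-7))] + 2566
       = 40·k + 2510 = 2990
⇒ k = 12.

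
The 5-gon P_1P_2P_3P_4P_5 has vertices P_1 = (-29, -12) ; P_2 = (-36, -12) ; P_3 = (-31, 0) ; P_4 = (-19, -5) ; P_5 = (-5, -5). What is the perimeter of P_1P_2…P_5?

|P_1P_2| = √((-7)² + (0)²) = √49 = 7
|P_2P_3| = √((5)² + (12)²) = √169 = 13
|P_3P_4| = √((12)² + (-5)²) = √169 = 13
|P_4P_5| = √((14)² + (0)²) = √196 = 14
|P_5P_1| = √((-24)² + (-7)²) = √625 = 25
Perimeter = 7 + 13 + 13 + 14 + 25 = 72.

72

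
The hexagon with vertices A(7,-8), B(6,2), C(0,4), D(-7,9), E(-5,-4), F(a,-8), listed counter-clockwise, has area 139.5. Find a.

1

The doubled signed area Σ (x_i y_{i+1} − x_{i+1} y_i) is linear in a.
With a=0 it equals 283; the coefficient of a is -4 (from the two edges through F).
So -4·a + 283 = 2·139.5 = 279 ⇒ a = 1.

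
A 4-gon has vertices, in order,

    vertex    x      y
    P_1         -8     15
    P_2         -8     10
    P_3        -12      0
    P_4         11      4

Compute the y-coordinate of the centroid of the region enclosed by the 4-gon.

639/103

Apply Gauss's area formula. First the cross-terms c_i = x_i·y_{i+1} − x_{i+1}·y_i:
  40, 120, -48, 197  ⇒  2A = 309, A = 154.5.
Then Σ (y_i + y_{i+1})·c_i = 5751, so ȳ = 5751 / (6·154.5) = 639/103.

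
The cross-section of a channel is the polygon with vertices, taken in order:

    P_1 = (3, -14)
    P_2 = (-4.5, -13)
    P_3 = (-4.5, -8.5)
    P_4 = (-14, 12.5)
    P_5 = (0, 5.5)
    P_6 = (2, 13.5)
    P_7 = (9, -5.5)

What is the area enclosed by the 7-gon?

313.75

P_1→P_2: (3)(-13) − (-4.5)(-14) = -102
P_2→P_3: (-4.5)(-8.5) − (-4.5)(-13) = -20.25
P_3→P_4: (-4.5)(12.5) − (-14)(-8.5) = -175.25
P_4→P_5: (-14)(5.5) − (0)(12.5) = -77
P_5→P_6: (0)(13.5) − (2)(5.5) = -11
P_6→P_7: (2)(-5.5) − (9)(13.5) = -132.5
P_7→P_1: (9)(-14) − (3)(-5.5) = -109.5
Σ = -627.5
Area = |Σ|/2 = 313.75.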